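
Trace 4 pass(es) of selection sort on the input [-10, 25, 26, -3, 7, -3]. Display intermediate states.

Pass 1: Select minimum -10 at index 0, swap -> [-10, 25, 26, -3, 7, -3]
Pass 2: Select minimum -3 at index 3, swap -> [-10, -3, 26, 25, 7, -3]
Pass 3: Select minimum -3 at index 5, swap -> [-10, -3, -3, 25, 7, 26]
Pass 4: Select minimum 7 at index 4, swap -> [-10, -3, -3, 7, 25, 26]


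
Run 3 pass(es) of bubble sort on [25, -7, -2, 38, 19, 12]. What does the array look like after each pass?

After pass 1: [-7, -2, 25, 19, 12, 38] (4 swaps)
After pass 2: [-7, -2, 19, 12, 25, 38] (2 swaps)
After pass 3: [-7, -2, 12, 19, 25, 38] (1 swaps)
Total swaps: 7


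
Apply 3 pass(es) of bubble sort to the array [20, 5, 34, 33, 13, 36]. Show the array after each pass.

After pass 1: [5, 20, 33, 13, 34, 36] (3 swaps)
After pass 2: [5, 20, 13, 33, 34, 36] (1 swaps)
After pass 3: [5, 13, 20, 33, 34, 36] (1 swaps)
Total swaps: 5


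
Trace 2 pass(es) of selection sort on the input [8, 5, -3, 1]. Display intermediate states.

Pass 1: Select minimum -3 at index 2, swap -> [-3, 5, 8, 1]
Pass 2: Select minimum 1 at index 3, swap -> [-3, 1, 8, 5]


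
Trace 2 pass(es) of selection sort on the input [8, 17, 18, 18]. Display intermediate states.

Pass 1: Select minimum 8 at index 0, swap -> [8, 17, 18, 18]
Pass 2: Select minimum 17 at index 1, swap -> [8, 17, 18, 18]


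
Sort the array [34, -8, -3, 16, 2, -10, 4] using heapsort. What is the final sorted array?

Build heap: [34, 16, 4, -8, 2, -10, -3]
Extract 34: [16, 2, 4, -8, -3, -10, 34]
Extract 16: [4, 2, -10, -8, -3, 16, 34]
Extract 4: [2, -3, -10, -8, 4, 16, 34]
Extract 2: [-3, -8, -10, 2, 4, 16, 34]
Extract -3: [-8, -10, -3, 2, 4, 16, 34]
Extract -8: [-10, -8, -3, 2, 4, 16, 34]


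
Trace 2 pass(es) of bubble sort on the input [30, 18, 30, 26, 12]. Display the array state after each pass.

After pass 1: [18, 30, 26, 12, 30] (3 swaps)
After pass 2: [18, 26, 12, 30, 30] (2 swaps)
Total swaps: 5


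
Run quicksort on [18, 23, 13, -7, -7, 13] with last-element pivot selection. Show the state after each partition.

Partition 1: pivot=13 at index 3 -> [13, -7, -7, 13, 18, 23]
Partition 2: pivot=-7 at index 1 -> [-7, -7, 13, 13, 18, 23]
Partition 3: pivot=23 at index 5 -> [-7, -7, 13, 13, 18, 23]


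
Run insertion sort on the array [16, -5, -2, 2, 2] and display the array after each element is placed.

First element 16 is already 'sorted'
Insert -5: shifted 1 elements -> [-5, 16, -2, 2, 2]
Insert -2: shifted 1 elements -> [-5, -2, 16, 2, 2]
Insert 2: shifted 1 elements -> [-5, -2, 2, 16, 2]
Insert 2: shifted 1 elements -> [-5, -2, 2, 2, 16]


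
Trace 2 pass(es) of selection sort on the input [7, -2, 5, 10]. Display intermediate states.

Pass 1: Select minimum -2 at index 1, swap -> [-2, 7, 5, 10]
Pass 2: Select minimum 5 at index 2, swap -> [-2, 5, 7, 10]


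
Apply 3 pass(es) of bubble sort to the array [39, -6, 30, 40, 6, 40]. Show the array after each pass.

After pass 1: [-6, 30, 39, 6, 40, 40] (3 swaps)
After pass 2: [-6, 30, 6, 39, 40, 40] (1 swaps)
After pass 3: [-6, 6, 30, 39, 40, 40] (1 swaps)
Total swaps: 5


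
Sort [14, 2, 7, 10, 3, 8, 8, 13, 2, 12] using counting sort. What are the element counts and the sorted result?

Count array: [0, 0, 2, 1, 0, 0, 0, 1, 2, 0, 1, 0, 1, 1, 1]
(count[i] = number of elements equal to i)
Cumulative count: [0, 0, 2, 3, 3, 3, 3, 4, 6, 6, 7, 7, 8, 9, 10]
Sorted: [2, 2, 3, 7, 8, 8, 10, 12, 13, 14]


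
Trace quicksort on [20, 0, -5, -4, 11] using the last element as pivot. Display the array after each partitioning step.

Partition 1: pivot=11 at index 3 -> [0, -5, -4, 11, 20]
Partition 2: pivot=-4 at index 1 -> [-5, -4, 0, 11, 20]


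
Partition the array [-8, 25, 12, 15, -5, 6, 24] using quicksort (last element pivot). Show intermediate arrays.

Partition 1: pivot=24 at index 5 -> [-8, 12, 15, -5, 6, 24, 25]
Partition 2: pivot=6 at index 2 -> [-8, -5, 6, 12, 15, 24, 25]
Partition 3: pivot=-5 at index 1 -> [-8, -5, 6, 12, 15, 24, 25]
Partition 4: pivot=15 at index 4 -> [-8, -5, 6, 12, 15, 24, 25]


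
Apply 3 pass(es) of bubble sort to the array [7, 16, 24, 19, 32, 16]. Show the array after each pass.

After pass 1: [7, 16, 19, 24, 16, 32] (2 swaps)
After pass 2: [7, 16, 19, 16, 24, 32] (1 swaps)
After pass 3: [7, 16, 16, 19, 24, 32] (1 swaps)
Total swaps: 4


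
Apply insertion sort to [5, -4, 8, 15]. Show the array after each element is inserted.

First element 5 is already 'sorted'
Insert -4: shifted 1 elements -> [-4, 5, 8, 15]
Insert 8: shifted 0 elements -> [-4, 5, 8, 15]
Insert 15: shifted 0 elements -> [-4, 5, 8, 15]


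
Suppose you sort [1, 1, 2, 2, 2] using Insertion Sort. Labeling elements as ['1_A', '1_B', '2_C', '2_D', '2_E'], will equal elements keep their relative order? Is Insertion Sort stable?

Trace Insertion Sort on the labeled array (the key is the number; the letter only tracks identity):
  Insert 1_B at index 1: [1_A, 1_B, 2_C, 2_D, 2_E]
  Insert 2_C at index 2: [1_A, 1_B, 2_C, 2_D, 2_E]
  Insert 2_D at index 3: [1_A, 1_B, 2_C, 2_D, 2_E]
  Insert 2_E at index 4: [1_A, 1_B, 2_C, 2_D, 2_E]
Final order: [1_A, 1_B, 2_C, 2_D, 2_E]
Equal keys:
  value 1: originally 1_A, 1_B; after sorting 1_A, 1_B -> order preserved
  value 2: originally 2_C, 2_D, 2_E; after sorting 2_C, 2_D, 2_E -> order preserved
All equal keys kept their original relative order. Insertion Sort is stable: elements are shifted only while they are strictly greater than the key, so a key is inserted after any equal elements already placed.
Answer: Stable


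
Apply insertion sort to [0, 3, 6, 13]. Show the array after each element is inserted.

First element 0 is already 'sorted'
Insert 3: shifted 0 elements -> [0, 3, 6, 13]
Insert 6: shifted 0 elements -> [0, 3, 6, 13]
Insert 13: shifted 0 elements -> [0, 3, 6, 13]


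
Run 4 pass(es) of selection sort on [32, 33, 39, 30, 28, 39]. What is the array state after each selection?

Pass 1: Select minimum 28 at index 4, swap -> [28, 33, 39, 30, 32, 39]
Pass 2: Select minimum 30 at index 3, swap -> [28, 30, 39, 33, 32, 39]
Pass 3: Select minimum 32 at index 4, swap -> [28, 30, 32, 33, 39, 39]
Pass 4: Select minimum 33 at index 3, swap -> [28, 30, 32, 33, 39, 39]


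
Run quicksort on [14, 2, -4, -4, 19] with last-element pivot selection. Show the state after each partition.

Partition 1: pivot=19 at index 4 -> [14, 2, -4, -4, 19]
Partition 2: pivot=-4 at index 1 -> [-4, -4, 14, 2, 19]
Partition 3: pivot=2 at index 2 -> [-4, -4, 2, 14, 19]


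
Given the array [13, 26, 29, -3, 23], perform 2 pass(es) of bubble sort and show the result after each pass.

After pass 1: [13, 26, -3, 23, 29] (2 swaps)
After pass 2: [13, -3, 23, 26, 29] (2 swaps)
Total swaps: 4


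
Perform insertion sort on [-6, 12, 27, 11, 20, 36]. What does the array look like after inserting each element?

First element -6 is already 'sorted'
Insert 12: shifted 0 elements -> [-6, 12, 27, 11, 20, 36]
Insert 27: shifted 0 elements -> [-6, 12, 27, 11, 20, 36]
Insert 11: shifted 2 elements -> [-6, 11, 12, 27, 20, 36]
Insert 20: shifted 1 elements -> [-6, 11, 12, 20, 27, 36]
Insert 36: shifted 0 elements -> [-6, 11, 12, 20, 27, 36]


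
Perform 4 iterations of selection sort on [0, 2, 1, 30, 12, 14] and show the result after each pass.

Pass 1: Select minimum 0 at index 0, swap -> [0, 2, 1, 30, 12, 14]
Pass 2: Select minimum 1 at index 2, swap -> [0, 1, 2, 30, 12, 14]
Pass 3: Select minimum 2 at index 2, swap -> [0, 1, 2, 30, 12, 14]
Pass 4: Select minimum 12 at index 4, swap -> [0, 1, 2, 12, 30, 14]


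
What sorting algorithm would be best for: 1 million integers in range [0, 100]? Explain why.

Best choice: Counting sort
Reason: O(n + k) where k=100 is small; linear time beats O(n log n)


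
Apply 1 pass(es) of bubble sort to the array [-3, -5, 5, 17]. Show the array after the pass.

After pass 1: [-5, -3, 5, 17] (1 swaps)
Total swaps: 1


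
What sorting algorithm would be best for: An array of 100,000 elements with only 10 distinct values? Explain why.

Best choice: 3-way quicksort or Counting sort
Reason: 3-way (Dutch national flag) partitioning groups every copy of the pivot together, so with only d=10 distinct keys quicksort finishes in O(n log d) expected time, which is effectively linear; counting sort runs in O(n + k) where k is the size of the key range (not the number of distinct values), so it is linear when the 10 values are integers drawn from a small known range


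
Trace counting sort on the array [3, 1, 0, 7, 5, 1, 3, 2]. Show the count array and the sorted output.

Count array: [1, 2, 1, 2, 0, 1, 0, 1]
(count[i] = number of elements equal to i)
Cumulative count: [1, 3, 4, 6, 6, 7, 7, 8]
Sorted: [0, 1, 1, 2, 3, 3, 5, 7]


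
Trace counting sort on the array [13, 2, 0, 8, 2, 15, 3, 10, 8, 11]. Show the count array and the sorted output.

Count array: [1, 0, 2, 1, 0, 0, 0, 0, 2, 0, 1, 1, 0, 1, 0, 1]
(count[i] = number of elements equal to i)
Cumulative count: [1, 1, 3, 4, 4, 4, 4, 4, 6, 6, 7, 8, 8, 9, 9, 10]
Sorted: [0, 2, 2, 3, 8, 8, 10, 11, 13, 15]


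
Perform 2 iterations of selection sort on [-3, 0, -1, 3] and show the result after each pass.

Pass 1: Select minimum -3 at index 0, swap -> [-3, 0, -1, 3]
Pass 2: Select minimum -1 at index 2, swap -> [-3, -1, 0, 3]


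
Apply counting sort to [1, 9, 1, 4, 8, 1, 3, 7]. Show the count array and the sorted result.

Count array: [0, 3, 0, 1, 1, 0, 0, 1, 1, 1]
(count[i] = number of elements equal to i)
Cumulative count: [0, 3, 3, 4, 5, 5, 5, 6, 7, 8]
Sorted: [1, 1, 1, 3, 4, 7, 8, 9]


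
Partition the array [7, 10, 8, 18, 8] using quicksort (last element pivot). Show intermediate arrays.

Partition 1: pivot=8 at index 2 -> [7, 8, 8, 18, 10]
Partition 2: pivot=8 at index 1 -> [7, 8, 8, 18, 10]
Partition 3: pivot=10 at index 3 -> [7, 8, 8, 10, 18]


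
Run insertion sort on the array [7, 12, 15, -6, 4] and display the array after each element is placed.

First element 7 is already 'sorted'
Insert 12: shifted 0 elements -> [7, 12, 15, -6, 4]
Insert 15: shifted 0 elements -> [7, 12, 15, -6, 4]
Insert -6: shifted 3 elements -> [-6, 7, 12, 15, 4]
Insert 4: shifted 3 elements -> [-6, 4, 7, 12, 15]


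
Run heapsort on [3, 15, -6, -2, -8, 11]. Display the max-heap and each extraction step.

Build heap: [15, 3, 11, -2, -8, -6]
Extract 15: [11, 3, -6, -2, -8, 15]
Extract 11: [3, -2, -6, -8, 11, 15]
Extract 3: [-2, -8, -6, 3, 11, 15]
Extract -2: [-6, -8, -2, 3, 11, 15]
Extract -6: [-8, -6, -2, 3, 11, 15]


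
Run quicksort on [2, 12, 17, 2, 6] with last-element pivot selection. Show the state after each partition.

Partition 1: pivot=6 at index 2 -> [2, 2, 6, 12, 17]
Partition 2: pivot=2 at index 1 -> [2, 2, 6, 12, 17]
Partition 3: pivot=17 at index 4 -> [2, 2, 6, 12, 17]


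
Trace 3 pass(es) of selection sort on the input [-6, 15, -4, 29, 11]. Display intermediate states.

Pass 1: Select minimum -6 at index 0, swap -> [-6, 15, -4, 29, 11]
Pass 2: Select minimum -4 at index 2, swap -> [-6, -4, 15, 29, 11]
Pass 3: Select minimum 11 at index 4, swap -> [-6, -4, 11, 29, 15]


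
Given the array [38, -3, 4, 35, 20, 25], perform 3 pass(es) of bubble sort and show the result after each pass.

After pass 1: [-3, 4, 35, 20, 25, 38] (5 swaps)
After pass 2: [-3, 4, 20, 25, 35, 38] (2 swaps)
After pass 3: [-3, 4, 20, 25, 35, 38] (0 swaps)
Total swaps: 7


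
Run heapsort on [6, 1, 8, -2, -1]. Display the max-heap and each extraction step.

Build heap: [8, 1, 6, -2, -1]
Extract 8: [6, 1, -1, -2, 8]
Extract 6: [1, -2, -1, 6, 8]
Extract 1: [-1, -2, 1, 6, 8]
Extract -1: [-2, -1, 1, 6, 8]


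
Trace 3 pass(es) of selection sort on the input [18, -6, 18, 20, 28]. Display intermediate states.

Pass 1: Select minimum -6 at index 1, swap -> [-6, 18, 18, 20, 28]
Pass 2: Select minimum 18 at index 1, swap -> [-6, 18, 18, 20, 28]
Pass 3: Select minimum 18 at index 2, swap -> [-6, 18, 18, 20, 28]


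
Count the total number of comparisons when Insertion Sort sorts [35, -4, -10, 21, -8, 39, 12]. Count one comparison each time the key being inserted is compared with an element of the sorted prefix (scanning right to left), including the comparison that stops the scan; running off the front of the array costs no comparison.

Insert -4: 35 > -4 (shift), reached front = 1 comparison(s) -> [-4, 35, -10, 21, -8, 39, 12]
Insert -10: 35 > -10 (shift), -4 > -10 (shift), reached front = 2 comparison(s) -> [-10, -4, 35, 21, -8, 39, 12]
Insert 21: 35 > 21 (shift), -4 <= 21 (stop) = 2 comparison(s) -> [-10, -4, 21, 35, -8, 39, 12]
Insert -8: 35 > -8 (shift), 21 > -8 (shift), -4 > -8 (shift), -10 <= -8 (stop) = 4 comparison(s) -> [-10, -8, -4, 21, 35, 39, 12]
Insert 39: 35 <= 39 (stop) = 1 comparison(s) -> [-10, -8, -4, 21, 35, 39, 12]
Insert 12: 39 > 12 (shift), 35 > 12 (shift), 21 > 12 (shift), -4 <= 12 (stop) = 4 comparison(s) -> [-10, -8, -4, 12, 21, 35, 39]
Total comparisons: 1 + 2 + 2 + 4 + 1 + 4 = 14


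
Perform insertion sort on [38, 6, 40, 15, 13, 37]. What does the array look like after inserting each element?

First element 38 is already 'sorted'
Insert 6: shifted 1 elements -> [6, 38, 40, 15, 13, 37]
Insert 40: shifted 0 elements -> [6, 38, 40, 15, 13, 37]
Insert 15: shifted 2 elements -> [6, 15, 38, 40, 13, 37]
Insert 13: shifted 3 elements -> [6, 13, 15, 38, 40, 37]
Insert 37: shifted 2 elements -> [6, 13, 15, 37, 38, 40]


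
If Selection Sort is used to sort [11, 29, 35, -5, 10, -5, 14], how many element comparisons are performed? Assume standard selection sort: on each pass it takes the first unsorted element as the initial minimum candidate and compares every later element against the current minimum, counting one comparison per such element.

Pass 1: scan indices 1..6 for the minimum = 6 comparison(s); min is -5, place at index 0 -> [-5, 29, 35, 11, 10, -5, 14]
Pass 2: scan indices 2..6 for the minimum = 5 comparison(s); min is -5, place at index 1 -> [-5, -5, 35, 11, 10, 29, 14]
Pass 3: scan indices 3..6 for the minimum = 4 comparison(s); min is 10, place at index 2 -> [-5, -5, 10, 11, 35, 29, 14]
Pass 4: scan indices 4..6 for the minimum = 3 comparison(s); min is 11, place at index 3 -> [-5, -5, 10, 11, 35, 29, 14]
Pass 5: scan indices 5..6 for the minimum = 2 comparison(s); min is 14, place at index 4 -> [-5, -5, 10, 11, 14, 29, 35]
Pass 6: scan indices 6..6 for the minimum = 1 comparison(s); min is 29, place at index 5 -> [-5, -5, 10, 11, 14, 29, 35]
Selection sort always scans the whole unsorted suffix, so the count is (n-1) + (n-2) + ... + 1 = n(n-1)/2 = 7*6/2 = 21 regardless of the input order.
Total comparisons: 6 + 5 + 4 + 3 + 2 + 1 = 21


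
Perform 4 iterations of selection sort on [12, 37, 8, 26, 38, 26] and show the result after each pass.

Pass 1: Select minimum 8 at index 2, swap -> [8, 37, 12, 26, 38, 26]
Pass 2: Select minimum 12 at index 2, swap -> [8, 12, 37, 26, 38, 26]
Pass 3: Select minimum 26 at index 3, swap -> [8, 12, 26, 37, 38, 26]
Pass 4: Select minimum 26 at index 5, swap -> [8, 12, 26, 26, 38, 37]


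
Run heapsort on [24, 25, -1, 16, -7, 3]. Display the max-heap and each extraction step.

Build heap: [25, 24, 3, 16, -7, -1]
Extract 25: [24, 16, 3, -1, -7, 25]
Extract 24: [16, -1, 3, -7, 24, 25]
Extract 16: [3, -1, -7, 16, 24, 25]
Extract 3: [-1, -7, 3, 16, 24, 25]
Extract -1: [-7, -1, 3, 16, 24, 25]


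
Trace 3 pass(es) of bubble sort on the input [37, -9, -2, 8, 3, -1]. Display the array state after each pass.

After pass 1: [-9, -2, 8, 3, -1, 37] (5 swaps)
After pass 2: [-9, -2, 3, -1, 8, 37] (2 swaps)
After pass 3: [-9, -2, -1, 3, 8, 37] (1 swaps)
Total swaps: 8


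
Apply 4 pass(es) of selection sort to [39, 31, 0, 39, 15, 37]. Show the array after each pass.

Pass 1: Select minimum 0 at index 2, swap -> [0, 31, 39, 39, 15, 37]
Pass 2: Select minimum 15 at index 4, swap -> [0, 15, 39, 39, 31, 37]
Pass 3: Select minimum 31 at index 4, swap -> [0, 15, 31, 39, 39, 37]
Pass 4: Select minimum 37 at index 5, swap -> [0, 15, 31, 37, 39, 39]


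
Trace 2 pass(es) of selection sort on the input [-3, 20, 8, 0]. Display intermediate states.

Pass 1: Select minimum -3 at index 0, swap -> [-3, 20, 8, 0]
Pass 2: Select minimum 0 at index 3, swap -> [-3, 0, 8, 20]


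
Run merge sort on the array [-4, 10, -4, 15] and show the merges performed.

Divide and conquer:
  Merge [-4] + [10] -> [-4, 10]
  Merge [-4] + [15] -> [-4, 15]
  Merge [-4, 10] + [-4, 15] -> [-4, -4, 10, 15]


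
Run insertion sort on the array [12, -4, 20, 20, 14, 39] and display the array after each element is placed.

First element 12 is already 'sorted'
Insert -4: shifted 1 elements -> [-4, 12, 20, 20, 14, 39]
Insert 20: shifted 0 elements -> [-4, 12, 20, 20, 14, 39]
Insert 20: shifted 0 elements -> [-4, 12, 20, 20, 14, 39]
Insert 14: shifted 2 elements -> [-4, 12, 14, 20, 20, 39]
Insert 39: shifted 0 elements -> [-4, 12, 14, 20, 20, 39]


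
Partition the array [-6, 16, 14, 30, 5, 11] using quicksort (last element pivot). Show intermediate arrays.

Partition 1: pivot=11 at index 2 -> [-6, 5, 11, 30, 16, 14]
Partition 2: pivot=5 at index 1 -> [-6, 5, 11, 30, 16, 14]
Partition 3: pivot=14 at index 3 -> [-6, 5, 11, 14, 16, 30]
Partition 4: pivot=30 at index 5 -> [-6, 5, 11, 14, 16, 30]


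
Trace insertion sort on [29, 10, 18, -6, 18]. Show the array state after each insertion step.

First element 29 is already 'sorted'
Insert 10: shifted 1 elements -> [10, 29, 18, -6, 18]
Insert 18: shifted 1 elements -> [10, 18, 29, -6, 18]
Insert -6: shifted 3 elements -> [-6, 10, 18, 29, 18]
Insert 18: shifted 1 elements -> [-6, 10, 18, 18, 29]


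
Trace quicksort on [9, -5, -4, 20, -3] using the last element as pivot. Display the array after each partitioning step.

Partition 1: pivot=-3 at index 2 -> [-5, -4, -3, 20, 9]
Partition 2: pivot=-4 at index 1 -> [-5, -4, -3, 20, 9]
Partition 3: pivot=9 at index 3 -> [-5, -4, -3, 9, 20]


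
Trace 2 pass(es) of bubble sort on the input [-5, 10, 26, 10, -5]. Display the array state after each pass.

After pass 1: [-5, 10, 10, -5, 26] (2 swaps)
After pass 2: [-5, 10, -5, 10, 26] (1 swaps)
Total swaps: 3


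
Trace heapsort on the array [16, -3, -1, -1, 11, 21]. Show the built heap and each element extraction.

Build heap: [21, 11, 16, -1, -3, -1]
Extract 21: [16, 11, -1, -1, -3, 21]
Extract 16: [11, -1, -1, -3, 16, 21]
Extract 11: [-1, -3, -1, 11, 16, 21]
Extract -1: [-1, -3, -1, 11, 16, 21]
Extract -1: [-3, -1, -1, 11, 16, 21]


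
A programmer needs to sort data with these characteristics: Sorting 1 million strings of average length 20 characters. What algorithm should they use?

Best choice: MSD radix sort or Mergesort
Reason: MSD radix sort is a non-comparison sort that buckets the strings by successive character positions, running in time proportional to the total number of characters examined rather than O(n log n) string comparisons; mergesort is a stable O(n log n)-comparison alternative that works for arbitrary variable-length keys


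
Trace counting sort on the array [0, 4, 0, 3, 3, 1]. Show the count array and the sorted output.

Count array: [2, 1, 0, 2, 1]
(count[i] = number of elements equal to i)
Cumulative count: [2, 3, 3, 5, 6]
Sorted: [0, 0, 1, 3, 3, 4]


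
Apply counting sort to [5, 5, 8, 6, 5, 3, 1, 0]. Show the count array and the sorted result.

Count array: [1, 1, 0, 1, 0, 3, 1, 0, 1]
(count[i] = number of elements equal to i)
Cumulative count: [1, 2, 2, 3, 3, 6, 7, 7, 8]
Sorted: [0, 1, 3, 5, 5, 5, 6, 8]


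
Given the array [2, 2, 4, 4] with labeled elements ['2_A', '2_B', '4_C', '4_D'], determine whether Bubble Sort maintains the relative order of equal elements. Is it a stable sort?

Trace Bubble Sort on the labeled array (the key is the number; the letter only tracks identity):
  After pass 1: [2_A, 2_B, 4_C, 4_D] (no swaps, done)
Final order: [2_A, 2_B, 4_C, 4_D]
Equal keys:
  value 2: originally 2_A, 2_B; after sorting 2_A, 2_B -> order preserved
  value 4: originally 4_C, 4_D; after sorting 4_C, 4_D -> order preserved
All equal keys kept their original relative order. Bubble Sort is stable: it only swaps adjacent elements when the left one is strictly greater, so equal keys never move past each other.
Answer: Stable


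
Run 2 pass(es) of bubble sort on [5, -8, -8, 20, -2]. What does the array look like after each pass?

After pass 1: [-8, -8, 5, -2, 20] (3 swaps)
After pass 2: [-8, -8, -2, 5, 20] (1 swaps)
Total swaps: 4


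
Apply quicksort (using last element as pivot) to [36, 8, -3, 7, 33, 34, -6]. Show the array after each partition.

Partition 1: pivot=-6 at index 0 -> [-6, 8, -3, 7, 33, 34, 36]
Partition 2: pivot=36 at index 6 -> [-6, 8, -3, 7, 33, 34, 36]
Partition 3: pivot=34 at index 5 -> [-6, 8, -3, 7, 33, 34, 36]
Partition 4: pivot=33 at index 4 -> [-6, 8, -3, 7, 33, 34, 36]
Partition 5: pivot=7 at index 2 -> [-6, -3, 7, 8, 33, 34, 36]


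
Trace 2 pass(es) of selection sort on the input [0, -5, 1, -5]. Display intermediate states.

Pass 1: Select minimum -5 at index 1, swap -> [-5, 0, 1, -5]
Pass 2: Select minimum -5 at index 3, swap -> [-5, -5, 1, 0]


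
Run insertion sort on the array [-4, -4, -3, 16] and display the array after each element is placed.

First element -4 is already 'sorted'
Insert -4: shifted 0 elements -> [-4, -4, -3, 16]
Insert -3: shifted 0 elements -> [-4, -4, -3, 16]
Insert 16: shifted 0 elements -> [-4, -4, -3, 16]


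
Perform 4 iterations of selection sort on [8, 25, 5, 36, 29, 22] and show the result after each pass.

Pass 1: Select minimum 5 at index 2, swap -> [5, 25, 8, 36, 29, 22]
Pass 2: Select minimum 8 at index 2, swap -> [5, 8, 25, 36, 29, 22]
Pass 3: Select minimum 22 at index 5, swap -> [5, 8, 22, 36, 29, 25]
Pass 4: Select minimum 25 at index 5, swap -> [5, 8, 22, 25, 29, 36]


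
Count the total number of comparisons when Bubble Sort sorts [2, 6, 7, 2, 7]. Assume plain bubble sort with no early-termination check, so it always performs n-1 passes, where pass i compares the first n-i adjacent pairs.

Pass 1: compare adjacent pairs (0,1)..(3,4) = 4 comparison(s), 1 swap(s) -> [2, 6, 2, 7, 7]
Pass 2: compare adjacent pairs (0,1)..(2,3) = 3 comparison(s), 1 swap(s) -> [2, 2, 6, 7, 7]
Pass 3: compare adjacent pairs (0,1)..(1,2) = 2 comparison(s), 0 swap(s) -> [2, 2, 6, 7, 7]
Pass 4: compare adjacent pairs (0,1)..(0,1) = 1 comparison(s), 0 swap(s) -> [2, 2, 6, 7, 7]
Total comparisons: 4 + 3 + 2 + 1 = 10


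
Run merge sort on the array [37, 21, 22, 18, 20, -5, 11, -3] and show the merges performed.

Divide and conquer:
  Merge [37] + [21] -> [21, 37]
  Merge [22] + [18] -> [18, 22]
  Merge [21, 37] + [18, 22] -> [18, 21, 22, 37]
  Merge [20] + [-5] -> [-5, 20]
  Merge [11] + [-3] -> [-3, 11]
  Merge [-5, 20] + [-3, 11] -> [-5, -3, 11, 20]
  Merge [18, 21, 22, 37] + [-5, -3, 11, 20] -> [-5, -3, 11, 18, 20, 21, 22, 37]


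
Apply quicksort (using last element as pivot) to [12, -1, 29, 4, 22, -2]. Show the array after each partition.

Partition 1: pivot=-2 at index 0 -> [-2, -1, 29, 4, 22, 12]
Partition 2: pivot=12 at index 3 -> [-2, -1, 4, 12, 22, 29]
Partition 3: pivot=4 at index 2 -> [-2, -1, 4, 12, 22, 29]
Partition 4: pivot=29 at index 5 -> [-2, -1, 4, 12, 22, 29]


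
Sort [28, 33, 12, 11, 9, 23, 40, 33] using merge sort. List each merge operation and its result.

Divide and conquer:
  Merge [28] + [33] -> [28, 33]
  Merge [12] + [11] -> [11, 12]
  Merge [28, 33] + [11, 12] -> [11, 12, 28, 33]
  Merge [9] + [23] -> [9, 23]
  Merge [40] + [33] -> [33, 40]
  Merge [9, 23] + [33, 40] -> [9, 23, 33, 40]
  Merge [11, 12, 28, 33] + [9, 23, 33, 40] -> [9, 11, 12, 23, 28, 33, 33, 40]


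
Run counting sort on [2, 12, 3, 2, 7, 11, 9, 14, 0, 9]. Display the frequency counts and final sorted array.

Count array: [1, 0, 2, 1, 0, 0, 0, 1, 0, 2, 0, 1, 1, 0, 1]
(count[i] = number of elements equal to i)
Cumulative count: [1, 1, 3, 4, 4, 4, 4, 5, 5, 7, 7, 8, 9, 9, 10]
Sorted: [0, 2, 2, 3, 7, 9, 9, 11, 12, 14]


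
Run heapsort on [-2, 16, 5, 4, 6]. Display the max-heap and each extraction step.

Build heap: [16, 6, 5, 4, -2]
Extract 16: [6, 4, 5, -2, 16]
Extract 6: [5, 4, -2, 6, 16]
Extract 5: [4, -2, 5, 6, 16]
Extract 4: [-2, 4, 5, 6, 16]


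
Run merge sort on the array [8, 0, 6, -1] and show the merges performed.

Divide and conquer:
  Merge [8] + [0] -> [0, 8]
  Merge [6] + [-1] -> [-1, 6]
  Merge [0, 8] + [-1, 6] -> [-1, 0, 6, 8]


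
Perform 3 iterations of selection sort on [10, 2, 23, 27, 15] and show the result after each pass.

Pass 1: Select minimum 2 at index 1, swap -> [2, 10, 23, 27, 15]
Pass 2: Select minimum 10 at index 1, swap -> [2, 10, 23, 27, 15]
Pass 3: Select minimum 15 at index 4, swap -> [2, 10, 15, 27, 23]


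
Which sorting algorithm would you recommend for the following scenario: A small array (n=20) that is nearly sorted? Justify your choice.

Best choice: Insertion sort
Reason: Insertion sort is O(n) for nearly sorted arrays and has low overhead


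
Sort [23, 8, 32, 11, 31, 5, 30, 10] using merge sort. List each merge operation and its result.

Divide and conquer:
  Merge [23] + [8] -> [8, 23]
  Merge [32] + [11] -> [11, 32]
  Merge [8, 23] + [11, 32] -> [8, 11, 23, 32]
  Merge [31] + [5] -> [5, 31]
  Merge [30] + [10] -> [10, 30]
  Merge [5, 31] + [10, 30] -> [5, 10, 30, 31]
  Merge [8, 11, 23, 32] + [5, 10, 30, 31] -> [5, 8, 10, 11, 23, 30, 31, 32]


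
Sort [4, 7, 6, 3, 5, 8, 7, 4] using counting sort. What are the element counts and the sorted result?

Count array: [0, 0, 0, 1, 2, 1, 1, 2, 1]
(count[i] = number of elements equal to i)
Cumulative count: [0, 0, 0, 1, 3, 4, 5, 7, 8]
Sorted: [3, 4, 4, 5, 6, 7, 7, 8]


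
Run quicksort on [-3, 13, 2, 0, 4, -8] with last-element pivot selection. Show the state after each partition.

Partition 1: pivot=-8 at index 0 -> [-8, 13, 2, 0, 4, -3]
Partition 2: pivot=-3 at index 1 -> [-8, -3, 2, 0, 4, 13]
Partition 3: pivot=13 at index 5 -> [-8, -3, 2, 0, 4, 13]
Partition 4: pivot=4 at index 4 -> [-8, -3, 2, 0, 4, 13]
Partition 5: pivot=0 at index 2 -> [-8, -3, 0, 2, 4, 13]


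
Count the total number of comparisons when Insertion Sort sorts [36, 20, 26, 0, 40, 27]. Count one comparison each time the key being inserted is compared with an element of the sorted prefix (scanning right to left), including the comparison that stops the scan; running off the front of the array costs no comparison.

Insert 20: 36 > 20 (shift), reached front = 1 comparison(s) -> [20, 36, 26, 0, 40, 27]
Insert 26: 36 > 26 (shift), 20 <= 26 (stop) = 2 comparison(s) -> [20, 26, 36, 0, 40, 27]
Insert 0: 36 > 0 (shift), 26 > 0 (shift), 20 > 0 (shift), reached front = 3 comparison(s) -> [0, 20, 26, 36, 40, 27]
Insert 40: 36 <= 40 (stop) = 1 comparison(s) -> [0, 20, 26, 36, 40, 27]
Insert 27: 40 > 27 (shift), 36 > 27 (shift), 26 <= 27 (stop) = 3 comparison(s) -> [0, 20, 26, 27, 36, 40]
Total comparisons: 1 + 2 + 3 + 1 + 3 = 10


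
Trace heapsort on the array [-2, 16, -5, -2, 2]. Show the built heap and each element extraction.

Build heap: [16, 2, -5, -2, -2]
Extract 16: [2, -2, -5, -2, 16]
Extract 2: [-2, -2, -5, 2, 16]
Extract -2: [-2, -5, -2, 2, 16]
Extract -2: [-5, -2, -2, 2, 16]


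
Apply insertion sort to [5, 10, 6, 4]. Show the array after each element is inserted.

First element 5 is already 'sorted'
Insert 10: shifted 0 elements -> [5, 10, 6, 4]
Insert 6: shifted 1 elements -> [5, 6, 10, 4]
Insert 4: shifted 3 elements -> [4, 5, 6, 10]


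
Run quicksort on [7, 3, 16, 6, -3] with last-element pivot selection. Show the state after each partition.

Partition 1: pivot=-3 at index 0 -> [-3, 3, 16, 6, 7]
Partition 2: pivot=7 at index 3 -> [-3, 3, 6, 7, 16]
Partition 3: pivot=6 at index 2 -> [-3, 3, 6, 7, 16]


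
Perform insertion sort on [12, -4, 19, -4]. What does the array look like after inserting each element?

First element 12 is already 'sorted'
Insert -4: shifted 1 elements -> [-4, 12, 19, -4]
Insert 19: shifted 0 elements -> [-4, 12, 19, -4]
Insert -4: shifted 2 elements -> [-4, -4, 12, 19]


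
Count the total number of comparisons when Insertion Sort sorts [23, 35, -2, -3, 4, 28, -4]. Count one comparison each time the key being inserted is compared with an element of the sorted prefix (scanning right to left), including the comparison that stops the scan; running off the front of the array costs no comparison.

Insert 35: 23 <= 35 (stop) = 1 comparison(s) -> [23, 35, -2, -3, 4, 28, -4]
Insert -2: 35 > -2 (shift), 23 > -2 (shift), reached front = 2 comparison(s) -> [-2, 23, 35, -3, 4, 28, -4]
Insert -3: 35 > -3 (shift), 23 > -3 (shift), -2 > -3 (shift), reached front = 3 comparison(s) -> [-3, -2, 23, 35, 4, 28, -4]
Insert 4: 35 > 4 (shift), 23 > 4 (shift), -2 <= 4 (stop) = 3 comparison(s) -> [-3, -2, 4, 23, 35, 28, -4]
Insert 28: 35 > 28 (shift), 23 <= 28 (stop) = 2 comparison(s) -> [-3, -2, 4, 23, 28, 35, -4]
Insert -4: 35 > -4 (shift), 28 > -4 (shift), 23 > -4 (shift), 4 > -4 (shift), -2 > -4 (shift), -3 > -4 (shift), reached front = 6 comparison(s) -> [-4, -3, -2, 4, 23, 28, 35]
Total comparisons: 1 + 2 + 3 + 3 + 2 + 6 = 17


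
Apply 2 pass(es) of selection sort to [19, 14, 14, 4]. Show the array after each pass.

Pass 1: Select minimum 4 at index 3, swap -> [4, 14, 14, 19]
Pass 2: Select minimum 14 at index 1, swap -> [4, 14, 14, 19]


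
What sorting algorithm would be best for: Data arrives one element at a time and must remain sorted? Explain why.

Best choice: Insertion sort
Reason: Insertion sort naturally handles online/streaming input by inserting each new element into sorted position


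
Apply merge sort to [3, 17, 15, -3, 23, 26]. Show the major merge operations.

Divide and conquer:
  Merge [17] + [15] -> [15, 17]
  Merge [3] + [15, 17] -> [3, 15, 17]
  Merge [23] + [26] -> [23, 26]
  Merge [-3] + [23, 26] -> [-3, 23, 26]
  Merge [3, 15, 17] + [-3, 23, 26] -> [-3, 3, 15, 17, 23, 26]


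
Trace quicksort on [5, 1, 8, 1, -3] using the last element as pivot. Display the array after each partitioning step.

Partition 1: pivot=-3 at index 0 -> [-3, 1, 8, 1, 5]
Partition 2: pivot=5 at index 3 -> [-3, 1, 1, 5, 8]
Partition 3: pivot=1 at index 2 -> [-3, 1, 1, 5, 8]


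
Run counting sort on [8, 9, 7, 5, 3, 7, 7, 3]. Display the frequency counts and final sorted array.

Count array: [0, 0, 0, 2, 0, 1, 0, 3, 1, 1]
(count[i] = number of elements equal to i)
Cumulative count: [0, 0, 0, 2, 2, 3, 3, 6, 7, 8]
Sorted: [3, 3, 5, 7, 7, 7, 8, 9]


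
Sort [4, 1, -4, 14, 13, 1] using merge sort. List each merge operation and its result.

Divide and conquer:
  Merge [1] + [-4] -> [-4, 1]
  Merge [4] + [-4, 1] -> [-4, 1, 4]
  Merge [13] + [1] -> [1, 13]
  Merge [14] + [1, 13] -> [1, 13, 14]
  Merge [-4, 1, 4] + [1, 13, 14] -> [-4, 1, 1, 4, 13, 14]


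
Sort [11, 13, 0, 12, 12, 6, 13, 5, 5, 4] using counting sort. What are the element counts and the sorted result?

Count array: [1, 0, 0, 0, 1, 2, 1, 0, 0, 0, 0, 1, 2, 2]
(count[i] = number of elements equal to i)
Cumulative count: [1, 1, 1, 1, 2, 4, 5, 5, 5, 5, 5, 6, 8, 10]
Sorted: [0, 4, 5, 5, 6, 11, 12, 12, 13, 13]


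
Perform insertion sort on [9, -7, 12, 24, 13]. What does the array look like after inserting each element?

First element 9 is already 'sorted'
Insert -7: shifted 1 elements -> [-7, 9, 12, 24, 13]
Insert 12: shifted 0 elements -> [-7, 9, 12, 24, 13]
Insert 24: shifted 0 elements -> [-7, 9, 12, 24, 13]
Insert 13: shifted 1 elements -> [-7, 9, 12, 13, 24]


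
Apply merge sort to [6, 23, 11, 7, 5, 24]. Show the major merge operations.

Divide and conquer:
  Merge [23] + [11] -> [11, 23]
  Merge [6] + [11, 23] -> [6, 11, 23]
  Merge [5] + [24] -> [5, 24]
  Merge [7] + [5, 24] -> [5, 7, 24]
  Merge [6, 11, 23] + [5, 7, 24] -> [5, 6, 7, 11, 23, 24]


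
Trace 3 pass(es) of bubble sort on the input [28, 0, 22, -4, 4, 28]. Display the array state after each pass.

After pass 1: [0, 22, -4, 4, 28, 28] (4 swaps)
After pass 2: [0, -4, 4, 22, 28, 28] (2 swaps)
After pass 3: [-4, 0, 4, 22, 28, 28] (1 swaps)
Total swaps: 7


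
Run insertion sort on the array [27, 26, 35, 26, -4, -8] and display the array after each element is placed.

First element 27 is already 'sorted'
Insert 26: shifted 1 elements -> [26, 27, 35, 26, -4, -8]
Insert 35: shifted 0 elements -> [26, 27, 35, 26, -4, -8]
Insert 26: shifted 2 elements -> [26, 26, 27, 35, -4, -8]
Insert -4: shifted 4 elements -> [-4, 26, 26, 27, 35, -8]
Insert -8: shifted 5 elements -> [-8, -4, 26, 26, 27, 35]


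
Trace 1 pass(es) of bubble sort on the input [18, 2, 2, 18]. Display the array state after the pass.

After pass 1: [2, 2, 18, 18] (2 swaps)
Total swaps: 2


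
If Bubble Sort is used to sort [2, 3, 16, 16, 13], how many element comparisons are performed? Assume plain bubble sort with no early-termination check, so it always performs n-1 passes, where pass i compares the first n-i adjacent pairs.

Pass 1: compare adjacent pairs (0,1)..(3,4) = 4 comparison(s), 1 swap(s) -> [2, 3, 16, 13, 16]
Pass 2: compare adjacent pairs (0,1)..(2,3) = 3 comparison(s), 1 swap(s) -> [2, 3, 13, 16, 16]
Pass 3: compare adjacent pairs (0,1)..(1,2) = 2 comparison(s), 0 swap(s) -> [2, 3, 13, 16, 16]
Pass 4: compare adjacent pairs (0,1)..(0,1) = 1 comparison(s), 0 swap(s) -> [2, 3, 13, 16, 16]
Total comparisons: 4 + 3 + 2 + 1 = 10


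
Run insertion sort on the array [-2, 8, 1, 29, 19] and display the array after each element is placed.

First element -2 is already 'sorted'
Insert 8: shifted 0 elements -> [-2, 8, 1, 29, 19]
Insert 1: shifted 1 elements -> [-2, 1, 8, 29, 19]
Insert 29: shifted 0 elements -> [-2, 1, 8, 29, 19]
Insert 19: shifted 1 elements -> [-2, 1, 8, 19, 29]


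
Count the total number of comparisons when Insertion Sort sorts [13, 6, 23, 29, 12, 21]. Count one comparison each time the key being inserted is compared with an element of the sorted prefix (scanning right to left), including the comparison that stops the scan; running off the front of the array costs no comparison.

Insert 6: 13 > 6 (shift), reached front = 1 comparison(s) -> [6, 13, 23, 29, 12, 21]
Insert 23: 13 <= 23 (stop) = 1 comparison(s) -> [6, 13, 23, 29, 12, 21]
Insert 29: 23 <= 29 (stop) = 1 comparison(s) -> [6, 13, 23, 29, 12, 21]
Insert 12: 29 > 12 (shift), 23 > 12 (shift), 13 > 12 (shift), 6 <= 12 (stop) = 4 comparison(s) -> [6, 12, 13, 23, 29, 21]
Insert 21: 29 > 21 (shift), 23 > 21 (shift), 13 <= 21 (stop) = 3 comparison(s) -> [6, 12, 13, 21, 23, 29]
Total comparisons: 1 + 1 + 1 + 4 + 3 = 10


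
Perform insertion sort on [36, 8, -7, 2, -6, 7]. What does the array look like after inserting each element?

First element 36 is already 'sorted'
Insert 8: shifted 1 elements -> [8, 36, -7, 2, -6, 7]
Insert -7: shifted 2 elements -> [-7, 8, 36, 2, -6, 7]
Insert 2: shifted 2 elements -> [-7, 2, 8, 36, -6, 7]
Insert -6: shifted 3 elements -> [-7, -6, 2, 8, 36, 7]
Insert 7: shifted 2 elements -> [-7, -6, 2, 7, 8, 36]


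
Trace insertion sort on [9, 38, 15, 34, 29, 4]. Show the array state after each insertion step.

First element 9 is already 'sorted'
Insert 38: shifted 0 elements -> [9, 38, 15, 34, 29, 4]
Insert 15: shifted 1 elements -> [9, 15, 38, 34, 29, 4]
Insert 34: shifted 1 elements -> [9, 15, 34, 38, 29, 4]
Insert 29: shifted 2 elements -> [9, 15, 29, 34, 38, 4]
Insert 4: shifted 5 elements -> [4, 9, 15, 29, 34, 38]


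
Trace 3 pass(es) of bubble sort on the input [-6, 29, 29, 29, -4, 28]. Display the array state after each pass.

After pass 1: [-6, 29, 29, -4, 28, 29] (2 swaps)
After pass 2: [-6, 29, -4, 28, 29, 29] (2 swaps)
After pass 3: [-6, -4, 28, 29, 29, 29] (2 swaps)
Total swaps: 6


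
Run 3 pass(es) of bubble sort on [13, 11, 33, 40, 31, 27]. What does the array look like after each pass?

After pass 1: [11, 13, 33, 31, 27, 40] (3 swaps)
After pass 2: [11, 13, 31, 27, 33, 40] (2 swaps)
After pass 3: [11, 13, 27, 31, 33, 40] (1 swaps)
Total swaps: 6


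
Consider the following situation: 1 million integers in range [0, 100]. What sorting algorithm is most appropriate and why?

Best choice: Counting sort
Reason: O(n + k) where k=100 is small; linear time beats O(n log n)


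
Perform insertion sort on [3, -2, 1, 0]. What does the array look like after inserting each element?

First element 3 is already 'sorted'
Insert -2: shifted 1 elements -> [-2, 3, 1, 0]
Insert 1: shifted 1 elements -> [-2, 1, 3, 0]
Insert 0: shifted 2 elements -> [-2, 0, 1, 3]


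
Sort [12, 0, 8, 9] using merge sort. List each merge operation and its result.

Divide and conquer:
  Merge [12] + [0] -> [0, 12]
  Merge [8] + [9] -> [8, 9]
  Merge [0, 12] + [8, 9] -> [0, 8, 9, 12]


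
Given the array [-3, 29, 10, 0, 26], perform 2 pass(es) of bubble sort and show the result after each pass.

After pass 1: [-3, 10, 0, 26, 29] (3 swaps)
After pass 2: [-3, 0, 10, 26, 29] (1 swaps)
Total swaps: 4


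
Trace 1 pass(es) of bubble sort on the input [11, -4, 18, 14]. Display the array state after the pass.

After pass 1: [-4, 11, 14, 18] (2 swaps)
Total swaps: 2


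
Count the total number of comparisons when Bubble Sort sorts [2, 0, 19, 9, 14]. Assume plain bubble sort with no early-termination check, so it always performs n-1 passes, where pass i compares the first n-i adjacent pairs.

Pass 1: compare adjacent pairs (0,1)..(3,4) = 4 comparison(s), 3 swap(s) -> [0, 2, 9, 14, 19]
Pass 2: compare adjacent pairs (0,1)..(2,3) = 3 comparison(s), 0 swap(s) -> [0, 2, 9, 14, 19]
Pass 3: compare adjacent pairs (0,1)..(1,2) = 2 comparison(s), 0 swap(s) -> [0, 2, 9, 14, 19]
Pass 4: compare adjacent pairs (0,1)..(0,1) = 1 comparison(s), 0 swap(s) -> [0, 2, 9, 14, 19]
Total comparisons: 4 + 3 + 2 + 1 = 10


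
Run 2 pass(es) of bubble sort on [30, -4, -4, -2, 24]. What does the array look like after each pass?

After pass 1: [-4, -4, -2, 24, 30] (4 swaps)
After pass 2: [-4, -4, -2, 24, 30] (0 swaps)
Total swaps: 4


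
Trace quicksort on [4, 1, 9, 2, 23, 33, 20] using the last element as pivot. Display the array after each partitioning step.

Partition 1: pivot=20 at index 4 -> [4, 1, 9, 2, 20, 33, 23]
Partition 2: pivot=2 at index 1 -> [1, 2, 9, 4, 20, 33, 23]
Partition 3: pivot=4 at index 2 -> [1, 2, 4, 9, 20, 33, 23]
Partition 4: pivot=23 at index 5 -> [1, 2, 4, 9, 20, 23, 33]


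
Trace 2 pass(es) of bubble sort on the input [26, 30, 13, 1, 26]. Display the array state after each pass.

After pass 1: [26, 13, 1, 26, 30] (3 swaps)
After pass 2: [13, 1, 26, 26, 30] (2 swaps)
Total swaps: 5


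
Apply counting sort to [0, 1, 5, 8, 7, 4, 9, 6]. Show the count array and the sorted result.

Count array: [1, 1, 0, 0, 1, 1, 1, 1, 1, 1]
(count[i] = number of elements equal to i)
Cumulative count: [1, 2, 2, 2, 3, 4, 5, 6, 7, 8]
Sorted: [0, 1, 4, 5, 6, 7, 8, 9]


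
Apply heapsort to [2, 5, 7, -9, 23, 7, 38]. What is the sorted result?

Build heap: [38, 23, 7, -9, 5, 2, 7]
Extract 38: [23, 7, 7, -9, 5, 2, 38]
Extract 23: [7, 5, 7, -9, 2, 23, 38]
Extract 7: [7, 5, 2, -9, 7, 23, 38]
Extract 7: [5, -9, 2, 7, 7, 23, 38]
Extract 5: [2, -9, 5, 7, 7, 23, 38]
Extract 2: [-9, 2, 5, 7, 7, 23, 38]


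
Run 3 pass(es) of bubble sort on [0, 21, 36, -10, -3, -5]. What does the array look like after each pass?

After pass 1: [0, 21, -10, -3, -5, 36] (3 swaps)
After pass 2: [0, -10, -3, -5, 21, 36] (3 swaps)
After pass 3: [-10, -3, -5, 0, 21, 36] (3 swaps)
Total swaps: 9


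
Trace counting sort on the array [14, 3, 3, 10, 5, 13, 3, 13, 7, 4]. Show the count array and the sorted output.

Count array: [0, 0, 0, 3, 1, 1, 0, 1, 0, 0, 1, 0, 0, 2, 1]
(count[i] = number of elements equal to i)
Cumulative count: [0, 0, 0, 3, 4, 5, 5, 6, 6, 6, 7, 7, 7, 9, 10]
Sorted: [3, 3, 3, 4, 5, 7, 10, 13, 13, 14]


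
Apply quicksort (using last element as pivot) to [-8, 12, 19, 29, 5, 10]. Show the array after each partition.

Partition 1: pivot=10 at index 2 -> [-8, 5, 10, 29, 12, 19]
Partition 2: pivot=5 at index 1 -> [-8, 5, 10, 29, 12, 19]
Partition 3: pivot=19 at index 4 -> [-8, 5, 10, 12, 19, 29]
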